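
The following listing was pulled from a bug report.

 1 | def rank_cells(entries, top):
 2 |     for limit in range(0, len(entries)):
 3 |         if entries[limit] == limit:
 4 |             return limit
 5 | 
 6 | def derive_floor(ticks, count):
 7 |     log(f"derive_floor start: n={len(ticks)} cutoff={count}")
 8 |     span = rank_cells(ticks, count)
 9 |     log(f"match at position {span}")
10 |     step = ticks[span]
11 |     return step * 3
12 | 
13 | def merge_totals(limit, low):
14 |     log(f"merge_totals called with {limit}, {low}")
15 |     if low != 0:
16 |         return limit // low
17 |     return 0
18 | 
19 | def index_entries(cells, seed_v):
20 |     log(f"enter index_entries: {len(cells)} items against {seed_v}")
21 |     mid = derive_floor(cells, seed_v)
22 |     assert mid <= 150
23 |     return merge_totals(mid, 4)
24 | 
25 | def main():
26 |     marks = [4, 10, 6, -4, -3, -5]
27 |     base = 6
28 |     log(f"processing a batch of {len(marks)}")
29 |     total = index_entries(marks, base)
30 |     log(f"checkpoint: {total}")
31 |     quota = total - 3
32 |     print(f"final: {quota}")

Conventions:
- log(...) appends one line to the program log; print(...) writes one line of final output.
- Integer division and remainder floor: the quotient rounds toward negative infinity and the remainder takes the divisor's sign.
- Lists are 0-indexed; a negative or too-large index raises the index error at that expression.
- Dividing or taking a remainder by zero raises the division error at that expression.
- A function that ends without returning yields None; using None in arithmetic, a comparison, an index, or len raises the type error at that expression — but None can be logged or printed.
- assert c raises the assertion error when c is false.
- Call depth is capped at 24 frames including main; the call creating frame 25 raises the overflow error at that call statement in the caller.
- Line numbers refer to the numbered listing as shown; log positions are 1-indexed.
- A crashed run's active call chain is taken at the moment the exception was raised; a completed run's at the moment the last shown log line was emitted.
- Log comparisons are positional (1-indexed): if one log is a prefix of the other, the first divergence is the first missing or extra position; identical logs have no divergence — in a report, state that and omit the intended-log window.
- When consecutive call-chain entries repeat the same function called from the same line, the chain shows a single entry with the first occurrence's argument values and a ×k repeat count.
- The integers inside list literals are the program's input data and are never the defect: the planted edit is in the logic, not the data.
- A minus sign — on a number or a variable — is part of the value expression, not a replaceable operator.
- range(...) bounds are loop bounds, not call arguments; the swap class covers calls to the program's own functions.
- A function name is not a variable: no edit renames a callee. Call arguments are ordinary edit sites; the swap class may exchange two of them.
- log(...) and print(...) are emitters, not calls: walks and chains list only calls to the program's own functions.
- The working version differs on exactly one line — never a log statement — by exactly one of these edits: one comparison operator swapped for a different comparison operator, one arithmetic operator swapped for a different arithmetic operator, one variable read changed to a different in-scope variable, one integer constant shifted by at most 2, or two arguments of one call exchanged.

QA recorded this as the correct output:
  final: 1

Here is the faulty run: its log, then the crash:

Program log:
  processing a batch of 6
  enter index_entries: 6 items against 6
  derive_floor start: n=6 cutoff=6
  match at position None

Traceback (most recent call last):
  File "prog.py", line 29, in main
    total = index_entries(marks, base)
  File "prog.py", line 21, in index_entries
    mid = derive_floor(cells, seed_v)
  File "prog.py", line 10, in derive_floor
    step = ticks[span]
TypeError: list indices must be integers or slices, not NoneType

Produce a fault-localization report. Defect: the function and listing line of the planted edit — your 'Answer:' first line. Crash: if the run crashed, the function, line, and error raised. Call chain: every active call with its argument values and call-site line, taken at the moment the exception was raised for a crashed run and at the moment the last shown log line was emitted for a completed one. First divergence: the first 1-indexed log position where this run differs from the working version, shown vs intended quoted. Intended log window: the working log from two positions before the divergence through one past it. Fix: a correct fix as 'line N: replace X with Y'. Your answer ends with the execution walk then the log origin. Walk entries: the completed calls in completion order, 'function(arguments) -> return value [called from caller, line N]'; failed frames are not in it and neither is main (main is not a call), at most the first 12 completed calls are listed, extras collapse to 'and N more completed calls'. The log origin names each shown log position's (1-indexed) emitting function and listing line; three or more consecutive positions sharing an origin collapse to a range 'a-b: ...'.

Answer: the defect is in rank_cells at line 3.
Key observation: Log line 4 is where behavior first shows: 'match at position None' appears instead of 'match at position 2'.
Crash: derive_floor, line 10, TypeError.
Call chain: main -> index_entries([4, 10, 6, -4, -3, -5], 6) (called at line 29) -> derive_floor([4, 10, 6, -4, -3, -5], 6) (called at line 21).
First divergence: position 4 — the shown line 'match at position None' should read 'match at position 2'.
Intended log window:
  2: enter index_entries: 6 items against 6
  3: derive_floor start: n=6 cutoff=6
  4: match at position 2
  5: merge_totals called with 18, 4
Execution walk:
  rank_cells([4, 10, 6, -4, -3, -5], 6) -> None  [called from derive_floor, line 8]
Log origin:
  1: emitted by main (line 28)
  2: emitted by index_entries (line 20)
  3: emitted by derive_floor (line 7)
  4: emitted by derive_floor (line 9)
A correct fix: line 3: replace `entries[limit] == limit` with `entries[limit] == top`.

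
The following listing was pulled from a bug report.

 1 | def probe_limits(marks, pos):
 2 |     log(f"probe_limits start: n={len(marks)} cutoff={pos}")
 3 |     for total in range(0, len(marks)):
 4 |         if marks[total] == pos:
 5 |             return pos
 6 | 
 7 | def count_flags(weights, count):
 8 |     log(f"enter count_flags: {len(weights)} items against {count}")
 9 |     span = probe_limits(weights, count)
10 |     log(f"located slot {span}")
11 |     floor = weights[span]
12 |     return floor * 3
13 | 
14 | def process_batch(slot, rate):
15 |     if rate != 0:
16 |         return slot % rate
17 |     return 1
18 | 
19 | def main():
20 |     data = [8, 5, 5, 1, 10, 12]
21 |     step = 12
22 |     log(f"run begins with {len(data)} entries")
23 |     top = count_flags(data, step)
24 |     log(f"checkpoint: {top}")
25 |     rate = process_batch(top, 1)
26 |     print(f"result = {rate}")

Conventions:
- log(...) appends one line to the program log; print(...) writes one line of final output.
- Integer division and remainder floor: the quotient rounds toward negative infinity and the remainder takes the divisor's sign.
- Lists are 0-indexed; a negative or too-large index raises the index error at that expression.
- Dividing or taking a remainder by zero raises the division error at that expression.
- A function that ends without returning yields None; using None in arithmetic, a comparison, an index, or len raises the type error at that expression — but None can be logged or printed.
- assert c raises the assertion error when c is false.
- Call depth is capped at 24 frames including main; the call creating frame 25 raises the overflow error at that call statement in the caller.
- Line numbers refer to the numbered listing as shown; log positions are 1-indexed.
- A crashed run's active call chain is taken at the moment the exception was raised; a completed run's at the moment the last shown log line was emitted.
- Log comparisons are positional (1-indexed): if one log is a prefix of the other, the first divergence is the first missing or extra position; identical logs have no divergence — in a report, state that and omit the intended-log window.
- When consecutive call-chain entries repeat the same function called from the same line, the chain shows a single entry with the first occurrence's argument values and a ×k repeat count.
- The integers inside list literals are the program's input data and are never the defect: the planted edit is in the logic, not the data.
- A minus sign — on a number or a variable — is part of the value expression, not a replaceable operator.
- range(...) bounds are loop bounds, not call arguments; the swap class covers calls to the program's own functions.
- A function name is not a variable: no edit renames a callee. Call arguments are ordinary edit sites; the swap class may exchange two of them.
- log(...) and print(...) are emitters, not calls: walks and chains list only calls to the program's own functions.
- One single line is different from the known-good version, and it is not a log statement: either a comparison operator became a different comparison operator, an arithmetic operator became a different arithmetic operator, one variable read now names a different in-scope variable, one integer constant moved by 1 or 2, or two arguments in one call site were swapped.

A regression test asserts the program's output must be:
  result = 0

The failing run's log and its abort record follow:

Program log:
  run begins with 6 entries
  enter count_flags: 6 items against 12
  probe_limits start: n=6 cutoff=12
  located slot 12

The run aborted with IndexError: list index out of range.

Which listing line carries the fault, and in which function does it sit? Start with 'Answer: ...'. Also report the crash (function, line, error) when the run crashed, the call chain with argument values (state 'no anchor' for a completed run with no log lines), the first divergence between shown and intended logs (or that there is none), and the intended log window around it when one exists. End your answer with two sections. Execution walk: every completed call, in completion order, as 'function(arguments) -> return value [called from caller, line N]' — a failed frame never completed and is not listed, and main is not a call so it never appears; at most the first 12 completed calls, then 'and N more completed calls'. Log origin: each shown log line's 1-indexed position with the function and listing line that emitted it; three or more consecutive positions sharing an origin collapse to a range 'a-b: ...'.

Answer: the defect is in probe_limits at line 5.
The tell: The earliest visible damage is log position 4 — 'located slot 12' rather than the intended 'located slot 5'.
Crash: count_flags, line 11, IndexError.
Call chain: main -> count_flags([8, 5, 5, 1, 10, 12], 12) (called at line 23).
First divergence: at position 4 the run shows 'located slot 12' where the working version logs 'located slot 5'.
Intended log window:
  2: enter count_flags: 6 items against 12
  3: probe_limits start: n=6 cutoff=12
  4: located slot 5
  5: checkpoint: 36
Execution walk:
  probe_limits([8, 5, 5, 1, 10, 12], 12) -> 12  [called from count_flags, line 9]
Log origin:
  1: emitted by main (line 22)
  2: emitted by count_flags (line 8)
  3: emitted by probe_limits (line 2)
  4: emitted by count_flags (line 10)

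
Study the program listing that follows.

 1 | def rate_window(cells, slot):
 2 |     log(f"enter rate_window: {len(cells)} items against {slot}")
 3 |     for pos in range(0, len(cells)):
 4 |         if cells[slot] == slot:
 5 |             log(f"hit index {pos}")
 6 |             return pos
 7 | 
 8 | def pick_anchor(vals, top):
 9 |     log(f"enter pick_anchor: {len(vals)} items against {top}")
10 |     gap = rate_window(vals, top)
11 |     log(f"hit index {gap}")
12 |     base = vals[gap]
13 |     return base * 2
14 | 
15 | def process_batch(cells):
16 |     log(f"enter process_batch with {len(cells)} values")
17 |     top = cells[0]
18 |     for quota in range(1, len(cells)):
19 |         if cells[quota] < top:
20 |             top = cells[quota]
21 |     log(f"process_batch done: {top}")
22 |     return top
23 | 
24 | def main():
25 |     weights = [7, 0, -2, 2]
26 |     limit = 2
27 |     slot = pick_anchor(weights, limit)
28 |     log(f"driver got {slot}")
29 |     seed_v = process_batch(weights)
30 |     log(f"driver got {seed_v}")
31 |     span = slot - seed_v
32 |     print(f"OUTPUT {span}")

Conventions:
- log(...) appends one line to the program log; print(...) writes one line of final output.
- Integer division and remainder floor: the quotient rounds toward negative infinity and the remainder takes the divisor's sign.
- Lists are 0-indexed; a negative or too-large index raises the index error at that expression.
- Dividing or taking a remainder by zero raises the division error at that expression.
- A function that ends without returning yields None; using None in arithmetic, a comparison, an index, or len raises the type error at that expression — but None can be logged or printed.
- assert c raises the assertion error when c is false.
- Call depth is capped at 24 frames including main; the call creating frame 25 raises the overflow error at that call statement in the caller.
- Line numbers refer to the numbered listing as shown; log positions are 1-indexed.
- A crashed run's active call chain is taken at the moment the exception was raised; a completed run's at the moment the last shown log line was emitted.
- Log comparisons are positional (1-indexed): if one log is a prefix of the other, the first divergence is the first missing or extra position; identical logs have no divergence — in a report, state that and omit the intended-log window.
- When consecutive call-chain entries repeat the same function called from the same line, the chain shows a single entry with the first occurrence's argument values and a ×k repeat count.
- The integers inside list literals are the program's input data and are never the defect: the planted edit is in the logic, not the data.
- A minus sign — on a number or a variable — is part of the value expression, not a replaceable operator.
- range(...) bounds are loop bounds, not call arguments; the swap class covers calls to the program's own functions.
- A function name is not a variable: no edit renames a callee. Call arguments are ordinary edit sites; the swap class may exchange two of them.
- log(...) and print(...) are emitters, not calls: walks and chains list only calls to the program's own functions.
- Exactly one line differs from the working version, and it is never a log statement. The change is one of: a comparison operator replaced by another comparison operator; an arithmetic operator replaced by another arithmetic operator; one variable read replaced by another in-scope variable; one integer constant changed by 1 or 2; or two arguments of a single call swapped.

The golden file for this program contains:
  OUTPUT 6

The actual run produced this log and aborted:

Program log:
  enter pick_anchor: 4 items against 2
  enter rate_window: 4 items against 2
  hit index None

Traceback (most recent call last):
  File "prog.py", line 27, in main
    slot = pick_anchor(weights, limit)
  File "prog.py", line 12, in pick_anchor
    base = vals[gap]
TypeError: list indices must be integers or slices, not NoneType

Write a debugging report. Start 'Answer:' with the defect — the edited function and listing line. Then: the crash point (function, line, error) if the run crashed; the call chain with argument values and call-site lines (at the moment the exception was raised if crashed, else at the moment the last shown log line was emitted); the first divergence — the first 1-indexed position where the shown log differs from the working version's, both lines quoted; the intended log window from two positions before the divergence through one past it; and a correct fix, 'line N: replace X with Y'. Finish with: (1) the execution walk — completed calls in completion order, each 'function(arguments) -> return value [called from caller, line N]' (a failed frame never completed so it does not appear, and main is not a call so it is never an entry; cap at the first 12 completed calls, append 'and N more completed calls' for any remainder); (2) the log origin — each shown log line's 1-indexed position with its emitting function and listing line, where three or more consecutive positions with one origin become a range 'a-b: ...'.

Answer: the defect is in rate_window at line 4.
Key fact: The log first diverges at position 3: the faulty run prints 'hit index None' where the working version prints 'hit index 3'.
Crash: pick_anchor, line 12, TypeError.
Call chain: main -> pick_anchor([7, 0, -2, 2], 2) (called at line 27).
First divergence: at position 3 the run shows 'hit index None' where the working version logs 'hit index 3'.
Intended log window:
  1: enter pick_anchor: 4 items against 2
  2: enter rate_window: 4 items against 2
  3: hit index 3
  4: hit index 3
Execution walk:
  rate_window([7, 0, -2, 2], 2) -> None  [called from pick_anchor, line 10]
Log origins:
  1: from pick_anchor, line 9
  2: from rate_window, line 2
  3: from pick_anchor, line 11
A correct fix: line 4: replace `cells[slot]` with `cells[pos]`.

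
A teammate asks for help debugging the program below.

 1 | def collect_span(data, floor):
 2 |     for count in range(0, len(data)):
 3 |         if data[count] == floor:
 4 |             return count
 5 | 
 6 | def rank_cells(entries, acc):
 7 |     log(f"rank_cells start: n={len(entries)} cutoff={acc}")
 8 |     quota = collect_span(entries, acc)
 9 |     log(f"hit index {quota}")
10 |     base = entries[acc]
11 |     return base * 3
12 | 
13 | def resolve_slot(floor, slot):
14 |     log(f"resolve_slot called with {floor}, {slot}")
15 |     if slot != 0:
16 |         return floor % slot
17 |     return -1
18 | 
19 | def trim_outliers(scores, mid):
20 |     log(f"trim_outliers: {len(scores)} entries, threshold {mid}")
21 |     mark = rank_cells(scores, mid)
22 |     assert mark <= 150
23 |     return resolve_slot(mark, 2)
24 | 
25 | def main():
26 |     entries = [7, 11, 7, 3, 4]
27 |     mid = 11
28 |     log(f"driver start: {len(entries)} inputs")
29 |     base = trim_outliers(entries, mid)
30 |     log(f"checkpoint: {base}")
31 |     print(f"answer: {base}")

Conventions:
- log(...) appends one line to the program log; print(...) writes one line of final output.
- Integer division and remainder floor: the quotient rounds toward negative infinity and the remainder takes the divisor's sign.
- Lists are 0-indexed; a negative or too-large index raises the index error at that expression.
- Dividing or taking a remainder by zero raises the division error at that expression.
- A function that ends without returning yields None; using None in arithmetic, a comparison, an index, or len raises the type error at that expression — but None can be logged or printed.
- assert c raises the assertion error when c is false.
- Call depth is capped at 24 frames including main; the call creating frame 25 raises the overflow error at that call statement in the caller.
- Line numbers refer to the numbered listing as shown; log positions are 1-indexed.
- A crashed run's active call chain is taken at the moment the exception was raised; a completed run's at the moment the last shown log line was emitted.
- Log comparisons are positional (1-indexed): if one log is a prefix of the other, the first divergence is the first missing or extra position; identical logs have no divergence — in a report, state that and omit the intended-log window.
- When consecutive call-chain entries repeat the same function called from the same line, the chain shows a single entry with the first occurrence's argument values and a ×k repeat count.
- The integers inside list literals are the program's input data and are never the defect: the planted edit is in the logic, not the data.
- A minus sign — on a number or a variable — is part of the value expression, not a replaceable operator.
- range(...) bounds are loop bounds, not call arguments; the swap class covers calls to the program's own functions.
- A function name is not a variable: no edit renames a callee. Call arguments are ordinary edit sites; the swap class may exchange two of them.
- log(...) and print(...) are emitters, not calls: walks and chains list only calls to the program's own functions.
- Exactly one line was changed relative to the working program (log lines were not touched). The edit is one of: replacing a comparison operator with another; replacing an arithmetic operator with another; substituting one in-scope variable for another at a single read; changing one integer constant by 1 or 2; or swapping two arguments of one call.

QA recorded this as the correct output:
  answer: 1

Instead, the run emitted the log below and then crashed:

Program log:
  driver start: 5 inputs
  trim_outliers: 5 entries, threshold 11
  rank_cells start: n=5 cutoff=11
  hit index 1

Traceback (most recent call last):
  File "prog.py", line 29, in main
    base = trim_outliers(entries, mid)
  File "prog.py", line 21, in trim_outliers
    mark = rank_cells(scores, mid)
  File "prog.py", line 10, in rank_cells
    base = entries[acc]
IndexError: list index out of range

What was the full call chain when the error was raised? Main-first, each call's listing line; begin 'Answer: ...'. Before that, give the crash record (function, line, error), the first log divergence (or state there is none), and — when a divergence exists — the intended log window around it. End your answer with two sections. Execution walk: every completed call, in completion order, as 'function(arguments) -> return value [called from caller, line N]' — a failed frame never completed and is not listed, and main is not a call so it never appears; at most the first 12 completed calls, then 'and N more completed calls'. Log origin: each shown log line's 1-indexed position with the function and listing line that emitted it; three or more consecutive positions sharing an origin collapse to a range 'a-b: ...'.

Answer: main -> trim_outliers (called at line 29) -> rank_cells (called at line 21).
The tell: Only 4 log lines were emitted before the run died; the intended continuation was 'resolve_slot called with 33, 2'.
Crash: rank_cells, line 10, IndexError.
First divergence: position 5 — the faulty run's log ends after 4 lines; the working version continues with 'resolve_slot called with 33, 2'.
Intended log window:
  3: rank_cells start: n=5 cutoff=11
  4: hit index 1
  5: resolve_slot called with 33, 2
  6: checkpoint: 1
Execution walk:
  collect_span([7, 11, 7, 3, 4], 11) -> 1  [called from rank_cells, line 8]
Log line origins:
  1: emitted by main (line 28)
  2: emitted by trim_outliers (line 20)
  3: emitted by rank_cells (line 7)
  4: emitted by rank_cells (line 9)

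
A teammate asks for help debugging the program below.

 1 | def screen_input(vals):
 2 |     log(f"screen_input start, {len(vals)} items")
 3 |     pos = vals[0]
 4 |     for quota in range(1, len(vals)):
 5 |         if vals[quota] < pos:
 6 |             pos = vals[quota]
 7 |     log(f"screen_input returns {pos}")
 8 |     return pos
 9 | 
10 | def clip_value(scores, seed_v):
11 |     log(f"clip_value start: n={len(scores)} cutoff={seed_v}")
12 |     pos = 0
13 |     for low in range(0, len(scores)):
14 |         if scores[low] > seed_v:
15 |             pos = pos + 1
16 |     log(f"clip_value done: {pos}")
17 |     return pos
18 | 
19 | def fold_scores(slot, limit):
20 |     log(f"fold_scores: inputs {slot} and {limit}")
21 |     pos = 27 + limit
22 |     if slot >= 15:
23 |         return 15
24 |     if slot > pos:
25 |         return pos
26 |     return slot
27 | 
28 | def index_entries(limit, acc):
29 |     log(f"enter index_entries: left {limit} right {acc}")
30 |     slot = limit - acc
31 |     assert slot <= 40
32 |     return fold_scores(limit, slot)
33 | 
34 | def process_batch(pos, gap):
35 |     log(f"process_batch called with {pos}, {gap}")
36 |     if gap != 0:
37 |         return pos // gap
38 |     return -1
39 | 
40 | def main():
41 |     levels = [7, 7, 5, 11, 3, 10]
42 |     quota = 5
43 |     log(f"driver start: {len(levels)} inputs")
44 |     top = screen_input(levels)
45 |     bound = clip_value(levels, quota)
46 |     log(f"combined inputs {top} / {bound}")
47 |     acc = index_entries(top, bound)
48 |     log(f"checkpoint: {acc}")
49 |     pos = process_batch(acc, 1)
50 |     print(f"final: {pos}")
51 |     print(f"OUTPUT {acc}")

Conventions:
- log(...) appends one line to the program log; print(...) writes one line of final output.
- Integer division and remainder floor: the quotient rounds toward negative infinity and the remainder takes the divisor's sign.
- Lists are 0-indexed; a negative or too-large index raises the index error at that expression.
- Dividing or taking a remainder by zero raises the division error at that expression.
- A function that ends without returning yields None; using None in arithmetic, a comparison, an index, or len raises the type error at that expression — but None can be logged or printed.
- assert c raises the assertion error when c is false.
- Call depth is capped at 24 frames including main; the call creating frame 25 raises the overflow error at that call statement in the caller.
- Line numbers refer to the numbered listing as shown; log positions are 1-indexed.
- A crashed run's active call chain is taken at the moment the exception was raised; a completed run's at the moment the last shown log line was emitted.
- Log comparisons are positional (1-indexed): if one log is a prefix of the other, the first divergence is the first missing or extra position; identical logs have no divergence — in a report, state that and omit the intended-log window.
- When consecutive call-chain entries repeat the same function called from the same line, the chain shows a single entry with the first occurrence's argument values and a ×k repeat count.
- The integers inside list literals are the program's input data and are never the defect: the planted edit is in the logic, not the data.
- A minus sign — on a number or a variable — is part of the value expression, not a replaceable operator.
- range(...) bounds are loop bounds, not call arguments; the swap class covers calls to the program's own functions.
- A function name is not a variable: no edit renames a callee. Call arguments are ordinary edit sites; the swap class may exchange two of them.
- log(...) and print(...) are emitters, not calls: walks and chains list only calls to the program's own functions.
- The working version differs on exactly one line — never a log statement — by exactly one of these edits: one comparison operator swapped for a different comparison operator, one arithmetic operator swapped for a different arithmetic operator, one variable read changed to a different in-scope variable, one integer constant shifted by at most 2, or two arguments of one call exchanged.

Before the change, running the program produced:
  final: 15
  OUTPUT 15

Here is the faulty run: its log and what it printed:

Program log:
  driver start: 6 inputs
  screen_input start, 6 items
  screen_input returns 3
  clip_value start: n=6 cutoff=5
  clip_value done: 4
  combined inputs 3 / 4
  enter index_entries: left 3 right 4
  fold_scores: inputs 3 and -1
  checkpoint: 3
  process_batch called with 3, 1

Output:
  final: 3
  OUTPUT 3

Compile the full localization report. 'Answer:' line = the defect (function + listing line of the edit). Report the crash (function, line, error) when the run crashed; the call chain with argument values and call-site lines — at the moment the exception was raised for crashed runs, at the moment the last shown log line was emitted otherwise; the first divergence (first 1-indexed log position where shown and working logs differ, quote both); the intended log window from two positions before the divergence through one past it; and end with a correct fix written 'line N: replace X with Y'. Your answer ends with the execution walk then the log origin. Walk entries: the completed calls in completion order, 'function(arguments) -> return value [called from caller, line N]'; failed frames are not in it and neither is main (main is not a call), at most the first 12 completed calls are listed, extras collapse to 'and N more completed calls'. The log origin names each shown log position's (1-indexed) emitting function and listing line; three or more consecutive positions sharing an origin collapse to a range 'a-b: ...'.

Answer: the defect is in fold_scores at line 22.
The tell: At log position 9 the runs split — shown 'checkpoint: 3', but the working version logs 'checkpoint: 15'.
Call chain: main -> process_batch(3, 1) (called at line 49).
First divergence: position 9; shown 'checkpoint: 3' vs intended 'checkpoint: 15'.
Intended log window:
  7: enter index_entries: left 3 right 4
  8: fold_scores: inputs 3 and -1
  9: checkpoint: 15
  10: process_batch called with 15, 1
Execution walk:
  screen_input([7, 7, 5, 11, 3, 10]) -> 3  [called from main, line 44]
  clip_value([7, 7, 5, 11, 3, 10], 5) -> 4  [called from main, line 45]
  fold_scores(3, -1) -> 3  [called from index_entries, line 32]
  index_entries(3, 4) -> 3  [called from main, line 47]
  process_batch(3, 1) -> 3  [called from main, line 49]
Log line origins:
  1: logged in main at line 43
  2: logged in screen_input at line 2
  3: logged in screen_input at line 7
  4: logged in clip_value at line 11
  5: logged in clip_value at line 16
  6: logged in main at line 46
  7: logged in index_entries at line 29
  8: logged in fold_scores at line 20
  9: logged in main at line 48
  10: logged in process_batch at line 35
A correct fix: line 22: replace `>=` with `<`.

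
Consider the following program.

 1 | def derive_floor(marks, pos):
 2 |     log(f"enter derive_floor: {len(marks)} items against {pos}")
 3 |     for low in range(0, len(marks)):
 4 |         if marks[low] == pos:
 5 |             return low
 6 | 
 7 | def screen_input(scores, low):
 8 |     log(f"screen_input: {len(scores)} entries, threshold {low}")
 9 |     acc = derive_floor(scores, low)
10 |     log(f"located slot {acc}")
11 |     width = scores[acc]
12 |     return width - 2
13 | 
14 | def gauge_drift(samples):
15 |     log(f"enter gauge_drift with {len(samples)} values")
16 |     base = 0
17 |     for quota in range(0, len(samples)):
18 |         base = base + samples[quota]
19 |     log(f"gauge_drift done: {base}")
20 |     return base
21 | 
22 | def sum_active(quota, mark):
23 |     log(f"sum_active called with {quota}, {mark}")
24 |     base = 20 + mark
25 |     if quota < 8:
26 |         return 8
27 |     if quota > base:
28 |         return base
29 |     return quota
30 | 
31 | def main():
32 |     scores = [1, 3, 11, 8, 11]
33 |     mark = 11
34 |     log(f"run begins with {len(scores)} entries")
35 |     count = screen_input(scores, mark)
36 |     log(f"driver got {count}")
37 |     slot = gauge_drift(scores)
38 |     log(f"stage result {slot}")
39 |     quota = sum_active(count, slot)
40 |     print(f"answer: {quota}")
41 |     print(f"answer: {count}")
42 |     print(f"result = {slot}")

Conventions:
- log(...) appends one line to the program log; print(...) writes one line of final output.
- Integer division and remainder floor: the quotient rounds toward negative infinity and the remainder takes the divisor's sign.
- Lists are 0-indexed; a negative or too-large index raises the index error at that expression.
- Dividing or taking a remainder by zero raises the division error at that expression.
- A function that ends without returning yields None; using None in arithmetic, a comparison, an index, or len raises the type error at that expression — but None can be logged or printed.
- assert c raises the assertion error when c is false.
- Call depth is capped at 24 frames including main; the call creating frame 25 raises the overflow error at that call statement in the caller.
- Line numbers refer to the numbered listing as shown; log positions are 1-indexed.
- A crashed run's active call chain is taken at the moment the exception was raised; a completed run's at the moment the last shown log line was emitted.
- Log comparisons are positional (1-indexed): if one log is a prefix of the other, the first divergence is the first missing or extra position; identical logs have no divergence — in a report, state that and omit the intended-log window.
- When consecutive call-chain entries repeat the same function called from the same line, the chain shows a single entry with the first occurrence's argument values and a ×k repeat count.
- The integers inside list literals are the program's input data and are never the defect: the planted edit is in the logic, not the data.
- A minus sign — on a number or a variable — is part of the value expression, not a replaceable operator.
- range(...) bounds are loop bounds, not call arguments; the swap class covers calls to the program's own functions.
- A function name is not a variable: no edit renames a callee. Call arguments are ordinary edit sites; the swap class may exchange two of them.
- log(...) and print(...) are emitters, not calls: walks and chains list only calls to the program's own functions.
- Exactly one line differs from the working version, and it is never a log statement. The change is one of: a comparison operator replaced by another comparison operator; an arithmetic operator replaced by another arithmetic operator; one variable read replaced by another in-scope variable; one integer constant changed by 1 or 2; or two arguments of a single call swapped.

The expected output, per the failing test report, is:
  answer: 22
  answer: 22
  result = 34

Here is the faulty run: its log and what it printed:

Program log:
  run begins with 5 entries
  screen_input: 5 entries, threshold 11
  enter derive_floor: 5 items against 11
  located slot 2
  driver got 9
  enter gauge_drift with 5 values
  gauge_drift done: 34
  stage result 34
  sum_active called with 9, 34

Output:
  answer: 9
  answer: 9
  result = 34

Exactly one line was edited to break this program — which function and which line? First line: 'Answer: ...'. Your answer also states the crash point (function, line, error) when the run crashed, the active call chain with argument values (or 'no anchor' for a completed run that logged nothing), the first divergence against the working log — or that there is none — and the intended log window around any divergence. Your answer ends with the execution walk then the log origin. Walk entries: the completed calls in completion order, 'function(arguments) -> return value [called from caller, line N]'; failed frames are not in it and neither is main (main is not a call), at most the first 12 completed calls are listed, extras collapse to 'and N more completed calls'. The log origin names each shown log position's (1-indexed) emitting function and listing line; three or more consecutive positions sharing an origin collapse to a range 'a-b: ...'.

Answer: the defect is in screen_input at line 12.
Key fact: At log position 5 the runs split — shown 'driver got 9', but the working version logs 'driver got 22'.
Call chain: main -> sum_active(9, 34) (called at line 39).
First divergence: position 5; shown 'driver got 9' vs intended 'driver got 22'.
Intended log window:
  3: enter derive_floor: 5 items against 11
  4: located slot 2
  5: driver got 22
  6: enter gauge_drift with 5 values
Execution walk:
  derive_floor([1, 3, 11, 8, 11], 11) -> 2  [called from screen_input, line 9]
  screen_input([1, 3, 11, 8, 11], 11) -> 9  [called from main, line 35]
  gauge_drift([1, 3, 11, 8, 11]) -> 34  [called from main, line 37]
  sum_active(9, 34) -> 9  [called from main, line 39]
Origin of each log line:
  1: from main, line 34
  2: from screen_input, line 8
  3: from derive_floor, line 2
  4: from screen_input, line 10
  5: from main, line 36
  6: from gauge_drift, line 15
  7: from gauge_drift, line 19
  8: from main, line 38
  9: from sum_active, line 23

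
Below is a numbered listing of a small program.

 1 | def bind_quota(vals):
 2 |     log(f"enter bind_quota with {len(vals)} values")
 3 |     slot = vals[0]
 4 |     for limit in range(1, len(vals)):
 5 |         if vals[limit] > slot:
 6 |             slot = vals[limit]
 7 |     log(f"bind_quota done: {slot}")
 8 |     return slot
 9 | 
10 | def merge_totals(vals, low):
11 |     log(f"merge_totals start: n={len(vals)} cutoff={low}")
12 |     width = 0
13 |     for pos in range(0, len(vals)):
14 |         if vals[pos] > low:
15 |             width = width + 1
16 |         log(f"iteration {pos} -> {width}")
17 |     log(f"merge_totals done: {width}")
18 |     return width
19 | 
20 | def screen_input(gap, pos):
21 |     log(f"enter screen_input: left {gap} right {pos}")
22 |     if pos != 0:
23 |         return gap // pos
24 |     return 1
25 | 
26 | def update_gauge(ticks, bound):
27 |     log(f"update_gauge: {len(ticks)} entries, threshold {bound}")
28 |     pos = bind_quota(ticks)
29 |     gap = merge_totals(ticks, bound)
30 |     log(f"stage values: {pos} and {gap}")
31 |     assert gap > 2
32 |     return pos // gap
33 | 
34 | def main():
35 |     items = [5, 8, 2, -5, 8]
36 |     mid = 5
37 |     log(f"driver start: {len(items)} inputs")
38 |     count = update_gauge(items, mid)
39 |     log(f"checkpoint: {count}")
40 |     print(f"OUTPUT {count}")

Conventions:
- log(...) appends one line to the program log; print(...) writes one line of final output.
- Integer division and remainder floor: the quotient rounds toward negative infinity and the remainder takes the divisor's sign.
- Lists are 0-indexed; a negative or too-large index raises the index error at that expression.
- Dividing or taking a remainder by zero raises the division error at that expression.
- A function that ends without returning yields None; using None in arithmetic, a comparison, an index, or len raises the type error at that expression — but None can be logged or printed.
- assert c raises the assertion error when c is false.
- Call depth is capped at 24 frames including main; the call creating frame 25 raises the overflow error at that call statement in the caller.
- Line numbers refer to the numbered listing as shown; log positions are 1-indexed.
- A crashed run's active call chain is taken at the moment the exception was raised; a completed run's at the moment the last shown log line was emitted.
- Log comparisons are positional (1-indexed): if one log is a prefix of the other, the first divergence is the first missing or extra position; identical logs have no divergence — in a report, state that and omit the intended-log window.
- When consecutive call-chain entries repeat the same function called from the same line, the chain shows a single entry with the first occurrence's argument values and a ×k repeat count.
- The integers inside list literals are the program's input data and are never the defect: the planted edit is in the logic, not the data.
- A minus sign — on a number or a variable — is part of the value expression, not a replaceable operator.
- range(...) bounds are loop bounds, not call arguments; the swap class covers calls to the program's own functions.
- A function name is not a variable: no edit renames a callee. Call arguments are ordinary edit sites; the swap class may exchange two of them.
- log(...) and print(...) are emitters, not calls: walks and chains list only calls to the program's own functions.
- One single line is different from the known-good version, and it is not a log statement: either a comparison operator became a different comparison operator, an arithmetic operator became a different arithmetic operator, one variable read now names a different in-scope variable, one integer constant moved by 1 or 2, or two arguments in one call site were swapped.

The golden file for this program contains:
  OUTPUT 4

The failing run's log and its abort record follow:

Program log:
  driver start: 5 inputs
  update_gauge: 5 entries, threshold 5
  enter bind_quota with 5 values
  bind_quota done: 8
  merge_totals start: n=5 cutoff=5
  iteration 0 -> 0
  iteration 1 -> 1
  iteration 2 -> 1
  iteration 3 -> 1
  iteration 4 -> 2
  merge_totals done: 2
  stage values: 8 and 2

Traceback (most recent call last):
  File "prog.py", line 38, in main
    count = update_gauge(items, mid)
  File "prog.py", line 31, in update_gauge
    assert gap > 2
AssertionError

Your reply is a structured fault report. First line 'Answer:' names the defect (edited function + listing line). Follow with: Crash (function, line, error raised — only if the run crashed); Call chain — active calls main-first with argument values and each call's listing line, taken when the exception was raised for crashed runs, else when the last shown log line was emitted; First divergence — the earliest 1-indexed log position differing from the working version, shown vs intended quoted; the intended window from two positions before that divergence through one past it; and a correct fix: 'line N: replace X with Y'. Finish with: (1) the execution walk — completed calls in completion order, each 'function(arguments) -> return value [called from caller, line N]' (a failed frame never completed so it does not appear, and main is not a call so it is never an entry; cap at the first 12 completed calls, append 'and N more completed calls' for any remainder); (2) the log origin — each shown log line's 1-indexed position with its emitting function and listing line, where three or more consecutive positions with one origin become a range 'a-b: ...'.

Answer: the defect is in update_gauge at line 31.
Key fact: The faulty run's log stops after 12 lines; the working version's next line would be 'checkpoint: 4'.
Crash: update_gauge, line 31, AssertionError.
Call chain: main -> update_gauge([5, 8, 2, -5, 8], 5) (called at line 38).
First divergence: position 13 — after 12 matching lines the faulty run goes silent; intended next line 'checkpoint: 4'.
Intended log window:
  11: merge_totals done: 2
  12: stage values: 8 and 2
  13: checkpoint: 4
Execution walk:
  bind_quota([5, 8, 2, -5, 8]) -> 8  [called from update_gauge, line 28]
  merge_totals([5, 8, 2, -5, 8], 5) -> 2  [called from update_gauge, line 29]
Log origin:
  1: from main, line 37
  2: from update_gauge, line 27
  3: from bind_quota, line 2
  4: from bind_quota, line 7
  5: from merge_totals, line 11
  6-10: from merge_totals, line 16
  11: from merge_totals, line 17
  12: from update_gauge, line 30
A correct fix: line 31: replace `2` with `0`.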